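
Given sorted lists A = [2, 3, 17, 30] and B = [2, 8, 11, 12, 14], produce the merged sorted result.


List A: [2, 3, 17, 30]
List B: [2, 8, 11, 12, 14]
Repeatedly compare the front elements and take the smaller:
  2 vs 2 -> take 2
  3 vs 2 -> take 2
  3 vs 8 -> take 3
  17 vs 8 -> take 8
  17 vs 11 -> take 11
  17 vs 12 -> take 12
  17 vs 14 -> take 14
  B is exhausted; append the rest of A: [17, 30]
Final answer: [2, 2, 3, 8, 11, 12, 14, 17, 30]


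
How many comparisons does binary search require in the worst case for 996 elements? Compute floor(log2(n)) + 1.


Binary search halves the search space each step.
Maximum comparisons = floor(log2(996)) + 1
log2(996) = 9.96
floor(log2(996)) = 9, so 9 + 1 = 10
Final answer: 10


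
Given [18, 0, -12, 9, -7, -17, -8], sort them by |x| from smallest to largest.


Compute absolute values:
  |18| = 18
  |0| = 0
  |-12| = 12
  |9| = 9
  |-7| = 7
  |-17| = 17
  |-8| = 8
Absolute values in increasing order: 0 < 7 < 8 < 9 < 12 < 17 < 18
Listing the original numbers in that order gives the answer.
Final answer: [0, -7, -8, 9, -12, -17, 18]


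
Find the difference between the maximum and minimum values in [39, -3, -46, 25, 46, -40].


Maximum value: 46
Minimum value: -46
Range = 46 - (-46) = 92
Final answer: 92


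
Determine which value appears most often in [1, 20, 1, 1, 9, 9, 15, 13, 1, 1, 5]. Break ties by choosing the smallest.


Count the frequency of each value:
  1 appears 5 time(s)
  5 appears 1 time(s)
  9 appears 2 time(s)
  13 appears 1 time(s)
  15 appears 1 time(s)
  20 appears 1 time(s)
Maximum frequency is 5.
Only 1 reaches that frequency, so it is the mode.
Final answer: 1


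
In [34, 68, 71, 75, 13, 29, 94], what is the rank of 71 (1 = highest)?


Sort descending: [94, 75, 71, 68, 34, 29, 13]
Find 71 in the sorted list.
71 is at position 3.
Final answer: 3


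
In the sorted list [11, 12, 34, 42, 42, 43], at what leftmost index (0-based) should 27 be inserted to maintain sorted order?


List is sorted: [11, 12, 34, 42, 42, 43]
We need the leftmost position where 27 can be inserted, i.e. the first index whose element is >= 27 (or the end of the list if none is).
Binary search with low=0, high=6 (0-based indices):
  low=0, high=6, mid=3: a[3]=42 >= 27, so high = 3
  low=0, high=3, mid=1: a[1]=12 < 27, so low = 2
  low=2, high=3, mid=2: a[2]=34 >= 27, so high = 2
Now low = high = 2, so the insertion index is 2.
Final answer: 2


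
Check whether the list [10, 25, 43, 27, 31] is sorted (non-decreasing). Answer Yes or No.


Check consecutive pairs:
  10 <= 25? True
  25 <= 43? True
  43 <= 27? False
  27 <= 31? True
1 consecutive pair(s) are out of order, so the list is not sorted.
Final answer: No


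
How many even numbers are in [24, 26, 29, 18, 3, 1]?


Check each element:
  24 is even
  26 is even
  29 is odd
  18 is even
  3 is odd
  1 is odd
Evens: [24, 26, 18]
Count of evens = 3
Final answer: 3


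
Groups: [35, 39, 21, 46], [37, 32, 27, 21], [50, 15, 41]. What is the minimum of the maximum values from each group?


Find max of each group:
  Group 1: [35, 39, 21, 46] -> max = 46
  Group 2: [37, 32, 27, 21] -> max = 37
  Group 3: [50, 15, 41] -> max = 50
Maxes: [46, 37, 50]
Minimum of maxes = 37
Final answer: 37


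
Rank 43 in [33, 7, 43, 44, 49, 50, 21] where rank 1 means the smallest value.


Sort ascending: [7, 21, 33, 43, 44, 49, 50]
Find 43 in the sorted list.
43 is at position 4 (1-indexed).
Final answer: 4


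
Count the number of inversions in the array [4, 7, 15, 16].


For each element, count the later elements that are smaller than it:
  4 (index 0): smaller elements after it = [] -> 0
  7 (index 1): smaller elements after it = [] -> 0
  15 (index 2): smaller elements after it = [] -> 0
Total inversions = 0 + 0 + 0 = 0
Final answer: 0


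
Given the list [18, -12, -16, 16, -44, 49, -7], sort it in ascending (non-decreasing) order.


Original list: [18, -12, -16, 16, -44, 49, -7]
Repeatedly take the smallest remaining element:
  Remaining [18, -12, -16, 16, -44, 49, -7] -> smallest is -44
  Remaining [18, -12, -16, 16, 49, -7] -> smallest is -16
  Remaining [18, -12, 16, 49, -7] -> smallest is -12
  Remaining [18, 16, 49, -7] -> smallest is -7
  Remaining [18, 16, 49] -> smallest is 16
  Remaining [18, 49] -> smallest is 18
  Remaining [49] -> smallest is 49
Collecting the picks in order gives the sorted list.
Final answer: [-44, -16, -12, -7, 16, 18, 49]


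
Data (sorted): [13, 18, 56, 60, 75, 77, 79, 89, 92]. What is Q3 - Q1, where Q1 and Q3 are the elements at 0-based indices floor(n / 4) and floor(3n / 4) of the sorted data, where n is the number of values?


The data has n = 9 elements.
Q1 index = floor(9 / 4) = floor(2.25) = 2; Q3 index = floor(3 * 9 / 4) = floor(6.75) = 6
Q1 = element at index 2 = 56
Q3 = element at index 6 = 79
IQR = 79 - 56 = 23
Final answer: 23


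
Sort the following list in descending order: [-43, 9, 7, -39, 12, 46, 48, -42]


Original list: [-43, 9, 7, -39, 12, 46, 48, -42]
Repeatedly take the largest remaining element:
  Remaining [-43, 9, 7, -39, 12, 46, 48, -42] -> largest is 48
  Remaining [-43, 9, 7, -39, 12, 46, -42] -> largest is 46
  Remaining [-43, 9, 7, -39, 12, -42] -> largest is 12
  Remaining [-43, 9, 7, -39, -42] -> largest is 9
  Remaining [-43, 7, -39, -42] -> largest is 7
  Remaining [-43, -39, -42] -> largest is -39
  Remaining [-43, -42] -> largest is -42
  Remaining [-43] -> largest is -43
Collecting the picks in order gives the descending list.
Final answer: [48, 46, 12, 9, 7, -39, -42, -43]


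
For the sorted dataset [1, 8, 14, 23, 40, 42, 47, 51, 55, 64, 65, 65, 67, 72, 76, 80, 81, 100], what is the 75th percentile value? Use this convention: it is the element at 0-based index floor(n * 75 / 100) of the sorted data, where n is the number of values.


The dataset has n = 18 elements.
Index = floor(18 * 75 / 100) = floor(1350 / 100) = floor(13.5) = 13
Counting from index 0 in the sorted data, the element at index 13 is 72.
Final answer: 72


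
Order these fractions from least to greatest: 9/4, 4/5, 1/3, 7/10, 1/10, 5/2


Convert to decimal for comparison:
  9/4 = 2.25
  4/5 = 0.8
  1/3 = 0.3333
  7/10 = 0.7
  1/10 = 0.1
  5/2 = 2.5
Decimals in increasing order: 0.1 < 0.3333 < 0.7 < 0.8 < 2.25 < 2.5
Writing each back as its fraction gives the sorted order.
Final answer: 1/10, 1/3, 7/10, 4/5, 9/4, 5/2


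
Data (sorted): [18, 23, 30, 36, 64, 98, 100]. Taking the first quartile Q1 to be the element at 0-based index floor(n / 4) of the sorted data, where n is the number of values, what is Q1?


The list has n = 7 elements.
Q1 index = floor(7 / 4) = floor(1.75) = 1
Counting from index 0 in the sorted data, the element at index 1 is 23.
Final answer: 23


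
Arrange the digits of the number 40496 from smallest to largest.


The number 40496 has digits: 4, 0, 4, 9, 6
Sorted: 0, 4, 4, 6, 9
Joining the sorted digits gives the result.
Final answer: 04469


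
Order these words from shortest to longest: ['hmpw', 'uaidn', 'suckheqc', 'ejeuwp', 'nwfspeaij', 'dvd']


Compute lengths:
  'hmpw' has length 4
  'uaidn' has length 5
  'suckheqc' has length 8
  'ejeuwp' has length 6
  'nwfspeaij' has length 9
  'dvd' has length 3
Lengths in increasing order: 3 < 4 < 5 < 6 < 8 < 9
Listing the words in that order gives the answer.
Final answer: ['dvd', 'hmpw', 'uaidn', 'ejeuwp', 'suckheqc', 'nwfspeaij']


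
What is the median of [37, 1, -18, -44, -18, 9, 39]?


First, sort the list: [-44, -18, -18, 1, 9, 37, 39]
The list has 7 elements (odd count).
The middle index is 3 (0-based), and the element there is 1.
Final answer: 1


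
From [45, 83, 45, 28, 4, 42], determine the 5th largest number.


Sort descending: [83, 45, 45, 42, 28, 4]
The 5th element (1-indexed) is at index 4.
Value = 28
Final answer: 28


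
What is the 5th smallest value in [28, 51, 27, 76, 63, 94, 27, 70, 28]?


Sort ascending: [27, 27, 28, 28, 51, 63, 70, 76, 94]
The 5th element (1-indexed) is at index 4.
Value = 51
Final answer: 51


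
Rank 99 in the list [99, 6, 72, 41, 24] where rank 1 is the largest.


Sort descending: [99, 72, 41, 24, 6]
Find 99 in the sorted list.
99 is at position 1.
Final answer: 1


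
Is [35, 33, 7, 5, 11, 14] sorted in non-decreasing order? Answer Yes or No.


Check consecutive pairs:
  35 <= 33? False
  33 <= 7? False
  7 <= 5? False
  5 <= 11? True
  11 <= 14? True
3 consecutive pair(s) are out of order, so the list is not sorted.
Final answer: No


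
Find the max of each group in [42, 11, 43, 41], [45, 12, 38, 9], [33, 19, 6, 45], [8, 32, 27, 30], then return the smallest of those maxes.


Find max of each group:
  Group 1: [42, 11, 43, 41] -> max = 43
  Group 2: [45, 12, 38, 9] -> max = 45
  Group 3: [33, 19, 6, 45] -> max = 45
  Group 4: [8, 32, 27, 30] -> max = 32
Maxes: [43, 45, 45, 32]
Minimum of maxes = 32
Final answer: 32


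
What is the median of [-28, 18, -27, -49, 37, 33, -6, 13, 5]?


First, sort the list: [-49, -28, -27, -6, 5, 13, 18, 33, 37]
The list has 9 elements (odd count).
The middle index is 4 (0-based), and the element there is 5.
Final answer: 5


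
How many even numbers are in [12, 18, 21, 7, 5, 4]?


Check each element:
  12 is even
  18 is even
  21 is odd
  7 is odd
  5 is odd
  4 is even
Evens: [12, 18, 4]
Count of evens = 3
Final answer: 3


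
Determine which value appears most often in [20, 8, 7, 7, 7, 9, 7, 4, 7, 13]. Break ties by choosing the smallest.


Count the frequency of each value:
  4 appears 1 time(s)
  7 appears 5 time(s)
  8 appears 1 time(s)
  9 appears 1 time(s)
  13 appears 1 time(s)
  20 appears 1 time(s)
Maximum frequency is 5.
Only 7 reaches that frequency, so it is the mode.
Final answer: 7


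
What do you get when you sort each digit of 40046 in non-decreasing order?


The number 40046 has digits: 4, 0, 0, 4, 6
Sorted: 0, 0, 4, 4, 6
Joining the sorted digits gives the result.
Final answer: 00446


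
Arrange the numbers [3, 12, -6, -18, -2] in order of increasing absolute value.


Compute absolute values:
  |3| = 3
  |12| = 12
  |-6| = 6
  |-18| = 18
  |-2| = 2
Absolute values in increasing order: 2 < 3 < 6 < 12 < 18
Listing the original numbers in that order gives the answer.
Final answer: [-2, 3, -6, 12, -18]


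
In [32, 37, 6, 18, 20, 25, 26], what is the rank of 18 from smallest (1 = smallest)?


Sort ascending: [6, 18, 20, 25, 26, 32, 37]
Find 18 in the sorted list.
18 is at position 2 (1-indexed).
Final answer: 2


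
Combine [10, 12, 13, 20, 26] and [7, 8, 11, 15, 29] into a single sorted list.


List A: [10, 12, 13, 20, 26]
List B: [7, 8, 11, 15, 29]
Repeatedly compare the front elements and take the smaller:
  10 vs 7 -> take 7
  10 vs 8 -> take 8
  10 vs 11 -> take 10
  12 vs 11 -> take 11
  12 vs 15 -> take 12
  13 vs 15 -> take 13
  20 vs 15 -> take 15
  20 vs 29 -> take 20
  26 vs 29 -> take 26
  A is exhausted; append the rest of B: [29]
Final answer: [7, 8, 10, 11, 12, 13, 15, 20, 26, 29]


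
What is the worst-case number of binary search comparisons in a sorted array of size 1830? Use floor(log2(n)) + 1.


Binary search halves the search space each step.
Maximum comparisons = floor(log2(1830)) + 1
log2(1830) = 10.8376
floor(log2(1830)) = 10, so 10 + 1 = 11
Final answer: 11


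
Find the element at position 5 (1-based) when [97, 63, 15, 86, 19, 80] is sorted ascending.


Sort ascending: [15, 19, 63, 80, 86, 97]
The 5th element (1-indexed) is at index 4.
Value = 86
Final answer: 86


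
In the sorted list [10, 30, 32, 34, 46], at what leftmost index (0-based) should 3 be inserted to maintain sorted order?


List is sorted: [10, 30, 32, 34, 46]
We need the leftmost position where 3 can be inserted, i.e. the first index whose element is >= 3 (or the end of the list if none is).
Binary search with low=0, high=5 (0-based indices):
  low=0, high=5, mid=2: a[2]=32 >= 3, so high = 2
  low=0, high=2, mid=1: a[1]=30 >= 3, so high = 1
  low=0, high=1, mid=0: a[0]=10 >= 3, so high = 0
Now low = high = 0, so the insertion index is 0.
Final answer: 0


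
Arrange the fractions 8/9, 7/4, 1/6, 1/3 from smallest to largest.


Convert to decimal for comparison:
  8/9 = 0.8889
  7/4 = 1.75
  1/6 = 0.1667
  1/3 = 0.3333
Decimals in increasing order: 0.1667 < 0.3333 < 0.8889 < 1.75
Writing each back as its fraction gives the sorted order.
Final answer: 1/6, 1/3, 8/9, 7/4


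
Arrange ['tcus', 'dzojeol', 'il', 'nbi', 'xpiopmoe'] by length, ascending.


Compute lengths:
  'tcus' has length 4
  'dzojeol' has length 7
  'il' has length 2
  'nbi' has length 3
  'xpiopmoe' has length 8
Lengths in increasing order: 2 < 3 < 4 < 7 < 8
Listing the words in that order gives the answer.
Final answer: ['il', 'nbi', 'tcus', 'dzojeol', 'xpiopmoe']


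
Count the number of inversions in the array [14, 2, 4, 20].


For each element, count the later elements that are smaller than it:
  14 (index 0): smaller elements after it = [2, 4] -> 2
  2 (index 1): smaller elements after it = [] -> 0
  4 (index 2): smaller elements after it = [] -> 0
Total inversions = 2 + 0 + 0 = 2
Final answer: 2


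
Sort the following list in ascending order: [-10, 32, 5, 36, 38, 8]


Original list: [-10, 32, 5, 36, 38, 8]
Repeatedly take the smallest remaining element:
  Remaining [-10, 32, 5, 36, 38, 8] -> smallest is -10
  Remaining [32, 5, 36, 38, 8] -> smallest is 5
  Remaining [32, 36, 38, 8] -> smallest is 8
  Remaining [32, 36, 38] -> smallest is 32
  Remaining [36, 38] -> smallest is 36
  Remaining [38] -> smallest is 38
Collecting the picks in order gives the sorted list.
Final answer: [-10, 5, 8, 32, 36, 38]


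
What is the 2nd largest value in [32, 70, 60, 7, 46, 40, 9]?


Sort descending: [70, 60, 46, 40, 32, 9, 7]
The 2nd element (1-indexed) is at index 1.
Value = 60
Final answer: 60


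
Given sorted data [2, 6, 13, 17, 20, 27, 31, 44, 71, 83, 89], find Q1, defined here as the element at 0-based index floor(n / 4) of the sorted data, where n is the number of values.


The list has n = 11 elements.
Q1 index = floor(11 / 4) = floor(2.75) = 2
Counting from index 0 in the sorted data, the element at index 2 is 13.
Final answer: 13


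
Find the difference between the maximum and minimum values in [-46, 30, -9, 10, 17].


Maximum value: 30
Minimum value: -46
Range = 30 - (-46) = 76
Final answer: 76


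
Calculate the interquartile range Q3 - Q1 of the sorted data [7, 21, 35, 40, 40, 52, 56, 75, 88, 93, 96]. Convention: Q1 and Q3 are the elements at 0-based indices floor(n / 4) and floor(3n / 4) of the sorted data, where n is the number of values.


The data has n = 11 elements.
Q1 index = floor(11 / 4) = floor(2.75) = 2; Q3 index = floor(3 * 11 / 4) = floor(8.25) = 8
Q1 = element at index 2 = 35
Q3 = element at index 8 = 88
IQR = 88 - 35 = 53
Final answer: 53


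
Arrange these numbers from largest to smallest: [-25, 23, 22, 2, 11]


Original list: [-25, 23, 22, 2, 11]
Repeatedly take the largest remaining element:
  Remaining [-25, 23, 22, 2, 11] -> largest is 23
  Remaining [-25, 22, 2, 11] -> largest is 22
  Remaining [-25, 2, 11] -> largest is 11
  Remaining [-25, 2] -> largest is 2
  Remaining [-25] -> largest is -25
Collecting the picks in order gives the descending list.
Final answer: [23, 22, 11, 2, -25]


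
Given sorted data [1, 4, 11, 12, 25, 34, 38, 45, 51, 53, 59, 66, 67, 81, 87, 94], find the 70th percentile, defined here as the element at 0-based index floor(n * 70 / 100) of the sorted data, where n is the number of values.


The dataset has n = 16 elements.
Index = floor(16 * 70 / 100) = floor(1120 / 100) = floor(11.2) = 11
Counting from index 0 in the sorted data, the element at index 11 is 66.
Final answer: 66


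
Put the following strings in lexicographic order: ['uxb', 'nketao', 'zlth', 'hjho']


Compare strings character by character (the first differing letter decides):
  'hjho' < 'nketao' since 'h' < 'n' at position 1
  'nketao' < 'uxb' since 'n' < 'u' at position 1
  'uxb' < 'zlth' since 'u' < 'z' at position 1
Chaining these comparisons gives the alphabetical order.
Final answer: ['hjho', 'nketao', 'uxb', 'zlth']


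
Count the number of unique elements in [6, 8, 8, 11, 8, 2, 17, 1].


List all unique values:
Distinct values: [1, 2, 6, 8, 11, 17]
Count = 6
Final answer: 6


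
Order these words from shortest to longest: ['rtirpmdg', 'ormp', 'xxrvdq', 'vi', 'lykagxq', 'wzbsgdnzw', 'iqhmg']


Compute lengths:
  'rtirpmdg' has length 8
  'ormp' has length 4
  'xxrvdq' has length 6
  'vi' has length 2
  'lykagxq' has length 7
  'wzbsgdnzw' has length 9
  'iqhmg' has length 5
Lengths in increasing order: 2 < 4 < 5 < 6 < 7 < 8 < 9
Listing the words in that order gives the answer.
Final answer: ['vi', 'ormp', 'iqhmg', 'xxrvdq', 'lykagxq', 'rtirpmdg', 'wzbsgdnzw']


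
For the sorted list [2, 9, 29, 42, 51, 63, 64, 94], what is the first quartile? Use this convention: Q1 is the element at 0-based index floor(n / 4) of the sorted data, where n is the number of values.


The list has n = 8 elements.
Q1 index = floor(8 / 4) = floor(2) = 2
Counting from index 0 in the sorted data, the element at index 2 is 29.
Final answer: 29


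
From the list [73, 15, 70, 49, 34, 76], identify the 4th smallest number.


Sort ascending: [15, 34, 49, 70, 73, 76]
The 4th element (1-indexed) is at index 3.
Value = 70
Final answer: 70


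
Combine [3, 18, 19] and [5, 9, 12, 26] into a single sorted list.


List A: [3, 18, 19]
List B: [5, 9, 12, 26]
Repeatedly compare the front elements and take the smaller:
  3 vs 5 -> take 3
  18 vs 5 -> take 5
  18 vs 9 -> take 9
  18 vs 12 -> take 12
  18 vs 26 -> take 18
  19 vs 26 -> take 19
  A is exhausted; append the rest of B: [26]
Final answer: [3, 5, 9, 12, 18, 19, 26]


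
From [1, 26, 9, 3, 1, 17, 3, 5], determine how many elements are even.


Check each element:
  1 is odd
  26 is even
  9 is odd
  3 is odd
  1 is odd
  17 is odd
  3 is odd
  5 is odd
Evens: [26]
Count of evens = 1
Final answer: 1


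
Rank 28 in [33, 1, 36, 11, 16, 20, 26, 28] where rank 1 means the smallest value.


Sort ascending: [1, 11, 16, 20, 26, 28, 33, 36]
Find 28 in the sorted list.
28 is at position 6 (1-indexed).
Final answer: 6


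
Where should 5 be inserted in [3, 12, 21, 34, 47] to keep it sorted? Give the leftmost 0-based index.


List is sorted: [3, 12, 21, 34, 47]
We need the leftmost position where 5 can be inserted, i.e. the first index whose element is >= 5 (or the end of the list if none is).
Binary search with low=0, high=5 (0-based indices):
  low=0, high=5, mid=2: a[2]=21 >= 5, so high = 2
  low=0, high=2, mid=1: a[1]=12 >= 5, so high = 1
  low=0, high=1, mid=0: a[0]=3 < 5, so low = 1
Now low = high = 1, so the insertion index is 1.
Final answer: 1


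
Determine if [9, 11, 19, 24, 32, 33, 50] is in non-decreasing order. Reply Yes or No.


Check consecutive pairs:
  9 <= 11? True
  11 <= 19? True
  19 <= 24? True
  24 <= 32? True
  32 <= 33? True
  33 <= 50? True
Every consecutive pair is in order, so the list is non-decreasing.
Final answer: Yes


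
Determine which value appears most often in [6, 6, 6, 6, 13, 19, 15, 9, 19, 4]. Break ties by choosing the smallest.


Count the frequency of each value:
  4 appears 1 time(s)
  6 appears 4 time(s)
  9 appears 1 time(s)
  13 appears 1 time(s)
  15 appears 1 time(s)
  19 appears 2 time(s)
Maximum frequency is 4.
Only 6 reaches that frequency, so it is the mode.
Final answer: 6


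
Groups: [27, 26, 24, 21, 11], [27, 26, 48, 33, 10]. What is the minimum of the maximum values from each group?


Find max of each group:
  Group 1: [27, 26, 24, 21, 11] -> max = 27
  Group 2: [27, 26, 48, 33, 10] -> max = 48
Maxes: [27, 48]
Minimum of maxes = 27
Final answer: 27


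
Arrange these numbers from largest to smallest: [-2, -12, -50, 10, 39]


Original list: [-2, -12, -50, 10, 39]
Repeatedly take the largest remaining element:
  Remaining [-2, -12, -50, 10, 39] -> largest is 39
  Remaining [-2, -12, -50, 10] -> largest is 10
  Remaining [-2, -12, -50] -> largest is -2
  Remaining [-12, -50] -> largest is -12
  Remaining [-50] -> largest is -50
Collecting the picks in order gives the descending list.
Final answer: [39, 10, -2, -12, -50]


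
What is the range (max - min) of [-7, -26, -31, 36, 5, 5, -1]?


Maximum value: 36
Minimum value: -31
Range = 36 - (-31) = 67
Final answer: 67


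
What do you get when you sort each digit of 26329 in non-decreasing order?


The number 26329 has digits: 2, 6, 3, 2, 9
Sorted: 2, 2, 3, 6, 9
Joining the sorted digits gives the result.
Final answer: 22369


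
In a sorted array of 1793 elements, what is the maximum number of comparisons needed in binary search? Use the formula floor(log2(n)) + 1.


Binary search halves the search space each step.
Maximum comparisons = floor(log2(1793)) + 1
log2(1793) = 10.8082
floor(log2(1793)) = 10, so 10 + 1 = 11
Final answer: 11


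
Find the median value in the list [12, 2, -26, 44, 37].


First, sort the list: [-26, 2, 12, 37, 44]
The list has 5 elements (odd count).
The middle index is 2 (0-based), and the element there is 12.
Final answer: 12


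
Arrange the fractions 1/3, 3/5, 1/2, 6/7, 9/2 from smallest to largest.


Convert to decimal for comparison:
  1/3 = 0.3333
  3/5 = 0.6
  1/2 = 0.5
  6/7 = 0.8571
  9/2 = 4.5
Decimals in increasing order: 0.3333 < 0.5 < 0.6 < 0.8571 < 4.5
Writing each back as its fraction gives the sorted order.
Final answer: 1/3, 1/2, 3/5, 6/7, 9/2


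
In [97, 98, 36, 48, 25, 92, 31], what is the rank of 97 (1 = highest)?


Sort descending: [98, 97, 92, 48, 36, 31, 25]
Find 97 in the sorted list.
97 is at position 2.
Final answer: 2


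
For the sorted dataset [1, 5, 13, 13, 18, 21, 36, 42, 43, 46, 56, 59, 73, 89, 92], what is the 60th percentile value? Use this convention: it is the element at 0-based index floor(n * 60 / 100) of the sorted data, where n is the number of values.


The dataset has n = 15 elements.
Index = floor(15 * 60 / 100) = floor(900 / 100) = floor(9) = 9
Counting from index 0 in the sorted data, the element at index 9 is 46.
Final answer: 46


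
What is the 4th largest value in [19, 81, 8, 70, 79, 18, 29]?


Sort descending: [81, 79, 70, 29, 19, 18, 8]
The 4th element (1-indexed) is at index 3.
Value = 29
Final answer: 29


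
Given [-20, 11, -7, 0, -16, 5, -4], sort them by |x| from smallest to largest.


Compute absolute values:
  |-20| = 20
  |11| = 11
  |-7| = 7
  |0| = 0
  |-16| = 16
  |5| = 5
  |-4| = 4
Absolute values in increasing order: 0 < 4 < 5 < 7 < 11 < 16 < 20
Listing the original numbers in that order gives the answer.
Final answer: [0, -4, 5, -7, 11, -16, -20]


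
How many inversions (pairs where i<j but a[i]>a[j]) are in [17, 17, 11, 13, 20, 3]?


For each element, count the later elements that are smaller than it:
  17 (index 0): smaller elements after it = [11, 13, 3] -> 3
  17 (index 1): smaller elements after it = [11, 13, 3] -> 3
  11 (index 2): smaller elements after it = [3] -> 1
  13 (index 3): smaller elements after it = [3] -> 1
  20 (index 4): smaller elements after it = [3] -> 1
Total inversions = 3 + 3 + 1 + 1 + 1 = 9
Final answer: 9


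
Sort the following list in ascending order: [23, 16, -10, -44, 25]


Original list: [23, 16, -10, -44, 25]
Repeatedly take the smallest remaining element:
  Remaining [23, 16, -10, -44, 25] -> smallest is -44
  Remaining [23, 16, -10, 25] -> smallest is -10
  Remaining [23, 16, 25] -> smallest is 16
  Remaining [23, 25] -> smallest is 23
  Remaining [25] -> smallest is 25
Collecting the picks in order gives the sorted list.
Final answer: [-44, -10, 16, 23, 25]


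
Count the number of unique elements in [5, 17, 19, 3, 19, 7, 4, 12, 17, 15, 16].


List all unique values:
Distinct values: [3, 4, 5, 7, 12, 15, 16, 17, 19]
Count = 9
Final answer: 9


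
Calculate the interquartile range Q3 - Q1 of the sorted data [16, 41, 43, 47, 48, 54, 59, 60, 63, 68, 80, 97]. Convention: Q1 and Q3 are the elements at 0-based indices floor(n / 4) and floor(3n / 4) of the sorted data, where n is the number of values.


The data has n = 12 elements.
Q1 index = floor(12 / 4) = floor(3) = 3; Q3 index = floor(3 * 12 / 4) = floor(9) = 9
Q1 = element at index 3 = 47
Q3 = element at index 9 = 68
IQR = 68 - 47 = 21
Final answer: 21


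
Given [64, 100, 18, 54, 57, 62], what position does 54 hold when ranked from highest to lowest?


Sort descending: [100, 64, 62, 57, 54, 18]
Find 54 in the sorted list.
54 is at position 5.
Final answer: 5


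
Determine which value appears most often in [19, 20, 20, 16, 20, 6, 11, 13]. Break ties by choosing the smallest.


Count the frequency of each value:
  6 appears 1 time(s)
  11 appears 1 time(s)
  13 appears 1 time(s)
  16 appears 1 time(s)
  19 appears 1 time(s)
  20 appears 3 time(s)
Maximum frequency is 3.
Only 20 reaches that frequency, so it is the mode.
Final answer: 20


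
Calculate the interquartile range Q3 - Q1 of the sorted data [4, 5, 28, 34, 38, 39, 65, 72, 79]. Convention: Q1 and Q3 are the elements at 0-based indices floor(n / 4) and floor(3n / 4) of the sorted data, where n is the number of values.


The data has n = 9 elements.
Q1 index = floor(9 / 4) = floor(2.25) = 2; Q3 index = floor(3 * 9 / 4) = floor(6.75) = 6
Q1 = element at index 2 = 28
Q3 = element at index 6 = 65
IQR = 65 - 28 = 37
Final answer: 37


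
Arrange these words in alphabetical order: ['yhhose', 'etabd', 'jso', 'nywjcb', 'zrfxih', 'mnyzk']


Compare strings character by character (the first differing letter decides):
  'etabd' < 'jso' since 'e' < 'j' at position 1
  'jso' < 'mnyzk' since 'j' < 'm' at position 1
  'mnyzk' < 'nywjcb' since 'm' < 'n' at position 1
  'nywjcb' < 'yhhose' since 'n' < 'y' at position 1
  'yhhose' < 'zrfxih' since 'y' < 'z' at position 1
Chaining these comparisons gives the alphabetical order.
Final answer: ['etabd', 'jso', 'mnyzk', 'nywjcb', 'yhhose', 'zrfxih']


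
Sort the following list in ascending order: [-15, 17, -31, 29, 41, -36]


Original list: [-15, 17, -31, 29, 41, -36]
Repeatedly take the smallest remaining element:
  Remaining [-15, 17, -31, 29, 41, -36] -> smallest is -36
  Remaining [-15, 17, -31, 29, 41] -> smallest is -31
  Remaining [-15, 17, 29, 41] -> smallest is -15
  Remaining [17, 29, 41] -> smallest is 17
  Remaining [29, 41] -> smallest is 29
  Remaining [41] -> smallest is 41
Collecting the picks in order gives the sorted list.
Final answer: [-36, -31, -15, 17, 29, 41]


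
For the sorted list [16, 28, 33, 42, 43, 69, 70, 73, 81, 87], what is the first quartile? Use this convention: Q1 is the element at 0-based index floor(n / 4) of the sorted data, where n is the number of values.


The list has n = 10 elements.
Q1 index = floor(10 / 4) = floor(2.5) = 2
Counting from index 0 in the sorted data, the element at index 2 is 33.
Final answer: 33


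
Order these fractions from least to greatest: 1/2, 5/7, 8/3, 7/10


Convert to decimal for comparison:
  1/2 = 0.5
  5/7 = 0.7143
  8/3 = 2.6667
  7/10 = 0.7
Decimals in increasing order: 0.5 < 0.7 < 0.7143 < 2.6667
Writing each back as its fraction gives the sorted order.
Final answer: 1/2, 7/10, 5/7, 8/3


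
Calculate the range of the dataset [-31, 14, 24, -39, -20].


Maximum value: 24
Minimum value: -39
Range = 24 - (-39) = 63
Final answer: 63


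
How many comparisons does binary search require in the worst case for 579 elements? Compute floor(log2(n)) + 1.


Binary search halves the search space each step.
Maximum comparisons = floor(log2(579)) + 1
log2(579) = 9.1774
floor(log2(579)) = 9, so 9 + 1 = 10
Final answer: 10


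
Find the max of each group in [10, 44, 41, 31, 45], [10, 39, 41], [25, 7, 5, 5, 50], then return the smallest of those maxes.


Find max of each group:
  Group 1: [10, 44, 41, 31, 45] -> max = 45
  Group 2: [10, 39, 41] -> max = 41
  Group 3: [25, 7, 5, 5, 50] -> max = 50
Maxes: [45, 41, 50]
Minimum of maxes = 41
Final answer: 41


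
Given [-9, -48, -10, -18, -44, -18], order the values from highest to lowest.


Original list: [-9, -48, -10, -18, -44, -18]
Repeatedly take the largest remaining element:
  Remaining [-9, -48, -10, -18, -44, -18] -> largest is -9
  Remaining [-48, -10, -18, -44, -18] -> largest is -10
  Remaining [-48, -18, -44, -18] -> largest is -18
  Remaining [-48, -44, -18] -> largest is -18
  Remaining [-48, -44] -> largest is -44
  Remaining [-48] -> largest is -48
Collecting the picks in order gives the descending list.
Final answer: [-9, -10, -18, -18, -44, -48]


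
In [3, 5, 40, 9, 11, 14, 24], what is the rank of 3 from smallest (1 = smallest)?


Sort ascending: [3, 5, 9, 11, 14, 24, 40]
Find 3 in the sorted list.
3 is at position 1 (1-indexed).
Final answer: 1


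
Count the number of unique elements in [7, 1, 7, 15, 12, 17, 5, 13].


List all unique values:
Distinct values: [1, 5, 7, 12, 13, 15, 17]
Count = 7
Final answer: 7


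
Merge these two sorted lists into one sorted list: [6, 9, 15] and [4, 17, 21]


List A: [6, 9, 15]
List B: [4, 17, 21]
Repeatedly compare the front elements and take the smaller:
  6 vs 4 -> take 4
  6 vs 17 -> take 6
  9 vs 17 -> take 9
  15 vs 17 -> take 15
  A is exhausted; append the rest of B: [17, 21]
Final answer: [4, 6, 9, 15, 17, 21]


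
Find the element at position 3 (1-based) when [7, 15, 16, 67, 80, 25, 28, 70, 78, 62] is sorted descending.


Sort descending: [80, 78, 70, 67, 62, 28, 25, 16, 15, 7]
The 3rd element (1-indexed) is at index 2.
Value = 70
Final answer: 70


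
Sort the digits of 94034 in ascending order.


The number 94034 has digits: 9, 4, 0, 3, 4
Sorted: 0, 3, 4, 4, 9
Joining the sorted digits gives the result.
Final answer: 03449


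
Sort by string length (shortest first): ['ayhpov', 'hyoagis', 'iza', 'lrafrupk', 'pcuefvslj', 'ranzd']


Compute lengths:
  'ayhpov' has length 6
  'hyoagis' has length 7
  'iza' has length 3
  'lrafrupk' has length 8
  'pcuefvslj' has length 9
  'ranzd' has length 5
Lengths in increasing order: 3 < 5 < 6 < 7 < 8 < 9
Listing the words in that order gives the answer.
Final answer: ['iza', 'ranzd', 'ayhpov', 'hyoagis', 'lrafrupk', 'pcuefvslj']


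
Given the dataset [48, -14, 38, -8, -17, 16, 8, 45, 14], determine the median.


First, sort the list: [-17, -14, -8, 8, 14, 16, 38, 45, 48]
The list has 9 elements (odd count).
The middle index is 4 (0-based), and the element there is 14.
Final answer: 14


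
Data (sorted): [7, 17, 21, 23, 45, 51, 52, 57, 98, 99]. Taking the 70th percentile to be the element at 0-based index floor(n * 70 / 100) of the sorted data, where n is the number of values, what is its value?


The dataset has n = 10 elements.
Index = floor(10 * 70 / 100) = floor(700 / 100) = floor(7) = 7
Counting from index 0 in the sorted data, the element at index 7 is 57.
Final answer: 57


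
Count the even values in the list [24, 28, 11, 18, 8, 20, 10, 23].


Check each element:
  24 is even
  28 is even
  11 is odd
  18 is even
  8 is even
  20 is even
  10 is even
  23 is odd
Evens: [24, 28, 18, 8, 20, 10]
Count of evens = 6
Final answer: 6


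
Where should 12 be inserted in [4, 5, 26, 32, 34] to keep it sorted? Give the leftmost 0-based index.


List is sorted: [4, 5, 26, 32, 34]
We need the leftmost position where 12 can be inserted, i.e. the first index whose element is >= 12 (or the end of the list if none is).
Binary search with low=0, high=5 (0-based indices):
  low=0, high=5, mid=2: a[2]=26 >= 12, so high = 2
  low=0, high=2, mid=1: a[1]=5 < 12, so low = 2
Now low = high = 2, so the insertion index is 2.
Final answer: 2


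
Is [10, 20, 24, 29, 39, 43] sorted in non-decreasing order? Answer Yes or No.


Check consecutive pairs:
  10 <= 20? True
  20 <= 24? True
  24 <= 29? True
  29 <= 39? True
  39 <= 43? True
Every consecutive pair is in order, so the list is non-decreasing.
Final answer: Yes


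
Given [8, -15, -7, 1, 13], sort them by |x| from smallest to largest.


Compute absolute values:
  |8| = 8
  |-15| = 15
  |-7| = 7
  |1| = 1
  |13| = 13
Absolute values in increasing order: 1 < 7 < 8 < 13 < 15
Listing the original numbers in that order gives the answer.
Final answer: [1, -7, 8, 13, -15]


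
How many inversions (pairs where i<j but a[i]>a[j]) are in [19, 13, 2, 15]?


For each element, count the later elements that are smaller than it:
  19 (index 0): smaller elements after it = [13, 2, 15] -> 3
  13 (index 1): smaller elements after it = [2] -> 1
  2 (index 2): smaller elements after it = [] -> 0
Total inversions = 3 + 1 + 0 = 4
Final answer: 4


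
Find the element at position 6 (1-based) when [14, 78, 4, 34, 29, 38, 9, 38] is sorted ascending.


Sort ascending: [4, 9, 14, 29, 34, 38, 38, 78]
The 6th element (1-indexed) is at index 5.
Value = 38
Final answer: 38


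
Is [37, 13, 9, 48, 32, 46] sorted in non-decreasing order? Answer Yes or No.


Check consecutive pairs:
  37 <= 13? False
  13 <= 9? False
  9 <= 48? True
  48 <= 32? False
  32 <= 46? True
3 consecutive pair(s) are out of order, so the list is not sorted.
Final answer: No


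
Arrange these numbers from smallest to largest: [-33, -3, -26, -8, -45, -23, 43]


Original list: [-33, -3, -26, -8, -45, -23, 43]
Repeatedly take the smallest remaining element:
  Remaining [-33, -3, -26, -8, -45, -23, 43] -> smallest is -45
  Remaining [-33, -3, -26, -8, -23, 43] -> smallest is -33
  Remaining [-3, -26, -8, -23, 43] -> smallest is -26
  Remaining [-3, -8, -23, 43] -> smallest is -23
  Remaining [-3, -8, 43] -> smallest is -8
  Remaining [-3, 43] -> smallest is -3
  Remaining [43] -> smallest is 43
Collecting the picks in order gives the sorted list.
Final answer: [-45, -33, -26, -23, -8, -3, 43]


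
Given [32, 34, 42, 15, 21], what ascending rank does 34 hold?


Sort ascending: [15, 21, 32, 34, 42]
Find 34 in the sorted list.
34 is at position 4 (1-indexed).
Final answer: 4


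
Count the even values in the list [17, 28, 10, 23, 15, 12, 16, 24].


Check each element:
  17 is odd
  28 is even
  10 is even
  23 is odd
  15 is odd
  12 is even
  16 is even
  24 is even
Evens: [28, 10, 12, 16, 24]
Count of evens = 5
Final answer: 5


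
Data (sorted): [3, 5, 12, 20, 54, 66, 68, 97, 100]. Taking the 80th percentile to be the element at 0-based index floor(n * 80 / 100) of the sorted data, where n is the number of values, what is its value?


The dataset has n = 9 elements.
Index = floor(9 * 80 / 100) = floor(720 / 100) = floor(7.2) = 7
Counting from index 0 in the sorted data, the element at index 7 is 97.
Final answer: 97


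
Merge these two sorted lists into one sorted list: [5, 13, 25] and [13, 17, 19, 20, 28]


List A: [5, 13, 25]
List B: [13, 17, 19, 20, 28]
Repeatedly compare the front elements and take the smaller:
  5 vs 13 -> take 5
  13 vs 13 -> take 13
  25 vs 13 -> take 13
  25 vs 17 -> take 17
  25 vs 19 -> take 19
  25 vs 20 -> take 20
  25 vs 28 -> take 25
  A is exhausted; append the rest of B: [28]
Final answer: [5, 13, 13, 17, 19, 20, 25, 28]


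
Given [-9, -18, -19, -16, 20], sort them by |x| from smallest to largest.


Compute absolute values:
  |-9| = 9
  |-18| = 18
  |-19| = 19
  |-16| = 16
  |20| = 20
Absolute values in increasing order: 9 < 16 < 18 < 19 < 20
Listing the original numbers in that order gives the answer.
Final answer: [-9, -16, -18, -19, 20]


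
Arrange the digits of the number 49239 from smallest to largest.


The number 49239 has digits: 4, 9, 2, 3, 9
Sorted: 2, 3, 4, 9, 9
Joining the sorted digits gives the result.
Final answer: 23499


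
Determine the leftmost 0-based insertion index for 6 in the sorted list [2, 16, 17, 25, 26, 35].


List is sorted: [2, 16, 17, 25, 26, 35]
We need the leftmost position where 6 can be inserted, i.e. the first index whose element is >= 6 (or the end of the list if none is).
Binary search with low=0, high=6 (0-based indices):
  low=0, high=6, mid=3: a[3]=25 >= 6, so high = 3
  low=0, high=3, mid=1: a[1]=16 >= 6, so high = 1
  low=0, high=1, mid=0: a[0]=2 < 6, so low = 1
Now low = high = 1, so the insertion index is 1.
Final answer: 1


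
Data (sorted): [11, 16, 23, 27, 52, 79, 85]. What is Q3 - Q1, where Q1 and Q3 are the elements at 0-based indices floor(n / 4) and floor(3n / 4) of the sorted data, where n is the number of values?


The data has n = 7 elements.
Q1 index = floor(7 / 4) = floor(1.75) = 1; Q3 index = floor(3 * 7 / 4) = floor(5.25) = 5
Q1 = element at index 1 = 16
Q3 = element at index 5 = 79
IQR = 79 - 16 = 63
Final answer: 63


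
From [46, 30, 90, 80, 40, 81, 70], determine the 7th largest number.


Sort descending: [90, 81, 80, 70, 46, 40, 30]
The 7th element (1-indexed) is at index 6.
Value = 30
Final answer: 30


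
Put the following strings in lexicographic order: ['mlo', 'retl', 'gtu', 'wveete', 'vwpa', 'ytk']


Compare strings character by character (the first differing letter decides):
  'gtu' < 'mlo' since 'g' < 'm' at position 1
  'mlo' < 'retl' since 'm' < 'r' at position 1
  'retl' < 'vwpa' since 'r' < 'v' at position 1
  'vwpa' < 'wveete' since 'v' < 'w' at position 1
  'wveete' < 'ytk' since 'w' < 'y' at position 1
Chaining these comparisons gives the alphabetical order.
Final answer: ['gtu', 'mlo', 'retl', 'vwpa', 'wveete', 'ytk']


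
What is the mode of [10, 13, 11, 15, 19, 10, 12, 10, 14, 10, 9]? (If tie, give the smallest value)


Count the frequency of each value:
  9 appears 1 time(s)
  10 appears 4 time(s)
  11 appears 1 time(s)
  12 appears 1 time(s)
  13 appears 1 time(s)
  14 appears 1 time(s)
  15 appears 1 time(s)
  19 appears 1 time(s)
Maximum frequency is 4.
Only 10 reaches that frequency, so it is the mode.
Final answer: 10


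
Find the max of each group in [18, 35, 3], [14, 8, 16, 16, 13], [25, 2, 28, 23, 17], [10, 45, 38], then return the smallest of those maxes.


Find max of each group:
  Group 1: [18, 35, 3] -> max = 35
  Group 2: [14, 8, 16, 16, 13] -> max = 16
  Group 3: [25, 2, 28, 23, 17] -> max = 28
  Group 4: [10, 45, 38] -> max = 45
Maxes: [35, 16, 28, 45]
Minimum of maxes = 16
Final answer: 16


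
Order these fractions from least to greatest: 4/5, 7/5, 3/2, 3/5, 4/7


Convert to decimal for comparison:
  4/5 = 0.8
  7/5 = 1.4
  3/2 = 1.5
  3/5 = 0.6
  4/7 = 0.5714
Decimals in increasing order: 0.5714 < 0.6 < 0.8 < 1.4 < 1.5
Writing each back as its fraction gives the sorted order.
Final answer: 4/7, 3/5, 4/5, 7/5, 3/2


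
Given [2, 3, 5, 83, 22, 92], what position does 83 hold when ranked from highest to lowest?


Sort descending: [92, 83, 22, 5, 3, 2]
Find 83 in the sorted list.
83 is at position 2.
Final answer: 2


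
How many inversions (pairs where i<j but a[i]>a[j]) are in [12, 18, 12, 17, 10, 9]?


For each element, count the later elements that are smaller than it:
  12 (index 0): smaller elements after it = [10, 9] -> 2
  18 (index 1): smaller elements after it = [12, 17, 10, 9] -> 4
  12 (index 2): smaller elements after it = [10, 9] -> 2
  17 (index 3): smaller elements after it = [10, 9] -> 2
  10 (index 4): smaller elements after it = [9] -> 1
Total inversions = 2 + 4 + 2 + 2 + 1 = 11
Final answer: 11


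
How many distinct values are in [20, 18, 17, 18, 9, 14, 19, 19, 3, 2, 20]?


List all unique values:
Distinct values: [2, 3, 9, 14, 17, 18, 19, 20]
Count = 8
Final answer: 8


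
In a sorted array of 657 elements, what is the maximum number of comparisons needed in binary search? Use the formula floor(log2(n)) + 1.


Binary search halves the search space each step.
Maximum comparisons = floor(log2(657)) + 1
log2(657) = 9.3597
floor(log2(657)) = 9, so 9 + 1 = 10
Final answer: 10


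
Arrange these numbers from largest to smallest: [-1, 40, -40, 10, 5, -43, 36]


Original list: [-1, 40, -40, 10, 5, -43, 36]
Repeatedly take the largest remaining element:
  Remaining [-1, 40, -40, 10, 5, -43, 36] -> largest is 40
  Remaining [-1, -40, 10, 5, -43, 36] -> largest is 36
  Remaining [-1, -40, 10, 5, -43] -> largest is 10
  Remaining [-1, -40, 5, -43] -> largest is 5
  Remaining [-1, -40, -43] -> largest is -1
  Remaining [-40, -43] -> largest is -40
  Remaining [-43] -> largest is -43
Collecting the picks in order gives the descending list.
Final answer: [40, 36, 10, 5, -1, -40, -43]
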